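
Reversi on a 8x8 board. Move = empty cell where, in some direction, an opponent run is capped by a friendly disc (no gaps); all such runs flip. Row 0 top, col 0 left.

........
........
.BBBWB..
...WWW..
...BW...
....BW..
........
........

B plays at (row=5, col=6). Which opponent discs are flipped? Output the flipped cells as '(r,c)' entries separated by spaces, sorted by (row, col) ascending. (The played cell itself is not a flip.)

Answer: (5,5)

Derivation:
Dir NW: first cell '.' (not opp) -> no flip
Dir N: first cell '.' (not opp) -> no flip
Dir NE: first cell '.' (not opp) -> no flip
Dir W: opp run (5,5) capped by B -> flip
Dir E: first cell '.' (not opp) -> no flip
Dir SW: first cell '.' (not opp) -> no flip
Dir S: first cell '.' (not opp) -> no flip
Dir SE: first cell '.' (not opp) -> no flip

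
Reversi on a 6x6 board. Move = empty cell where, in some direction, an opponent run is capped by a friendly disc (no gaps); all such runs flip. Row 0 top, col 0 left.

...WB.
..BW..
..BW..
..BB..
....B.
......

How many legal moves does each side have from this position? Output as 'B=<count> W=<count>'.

-- B to move --
(0,2): flips 1 -> legal
(1,4): flips 2 -> legal
(2,4): flips 1 -> legal
(3,4): flips 1 -> legal
B mobility = 4
-- W to move --
(0,1): flips 1 -> legal
(0,2): no bracket -> illegal
(0,5): flips 1 -> legal
(1,1): flips 1 -> legal
(1,4): no bracket -> illegal
(1,5): no bracket -> illegal
(2,1): flips 2 -> legal
(2,4): no bracket -> illegal
(3,1): flips 1 -> legal
(3,4): no bracket -> illegal
(3,5): no bracket -> illegal
(4,1): flips 1 -> legal
(4,2): no bracket -> illegal
(4,3): flips 1 -> legal
(4,5): no bracket -> illegal
(5,3): no bracket -> illegal
(5,4): no bracket -> illegal
(5,5): no bracket -> illegal
W mobility = 7

Answer: B=4 W=7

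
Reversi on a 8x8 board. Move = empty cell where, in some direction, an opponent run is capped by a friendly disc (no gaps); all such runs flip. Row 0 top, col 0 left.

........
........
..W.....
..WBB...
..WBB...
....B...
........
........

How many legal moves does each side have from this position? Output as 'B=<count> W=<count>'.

-- B to move --
(1,1): flips 1 -> legal
(1,2): no bracket -> illegal
(1,3): no bracket -> illegal
(2,1): flips 1 -> legal
(2,3): no bracket -> illegal
(3,1): flips 1 -> legal
(4,1): flips 1 -> legal
(5,1): flips 1 -> legal
(5,2): no bracket -> illegal
(5,3): no bracket -> illegal
B mobility = 5
-- W to move --
(2,3): no bracket -> illegal
(2,4): flips 1 -> legal
(2,5): no bracket -> illegal
(3,5): flips 2 -> legal
(4,5): flips 2 -> legal
(5,2): no bracket -> illegal
(5,3): no bracket -> illegal
(5,5): flips 2 -> legal
(6,3): no bracket -> illegal
(6,4): no bracket -> illegal
(6,5): flips 2 -> legal
W mobility = 5

Answer: B=5 W=5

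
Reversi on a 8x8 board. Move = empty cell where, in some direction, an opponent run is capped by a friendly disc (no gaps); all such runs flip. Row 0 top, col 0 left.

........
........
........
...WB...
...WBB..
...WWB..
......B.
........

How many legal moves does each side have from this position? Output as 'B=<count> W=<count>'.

Answer: B=7 W=7

Derivation:
-- B to move --
(2,2): flips 1 -> legal
(2,3): no bracket -> illegal
(2,4): no bracket -> illegal
(3,2): flips 1 -> legal
(4,2): flips 1 -> legal
(5,2): flips 3 -> legal
(6,2): flips 1 -> legal
(6,3): flips 1 -> legal
(6,4): flips 1 -> legal
(6,5): no bracket -> illegal
B mobility = 7
-- W to move --
(2,3): no bracket -> illegal
(2,4): flips 2 -> legal
(2,5): flips 1 -> legal
(3,5): flips 2 -> legal
(3,6): flips 1 -> legal
(4,6): flips 2 -> legal
(5,6): flips 1 -> legal
(5,7): no bracket -> illegal
(6,4): no bracket -> illegal
(6,5): no bracket -> illegal
(6,7): no bracket -> illegal
(7,5): no bracket -> illegal
(7,6): no bracket -> illegal
(7,7): flips 3 -> legal
W mobility = 7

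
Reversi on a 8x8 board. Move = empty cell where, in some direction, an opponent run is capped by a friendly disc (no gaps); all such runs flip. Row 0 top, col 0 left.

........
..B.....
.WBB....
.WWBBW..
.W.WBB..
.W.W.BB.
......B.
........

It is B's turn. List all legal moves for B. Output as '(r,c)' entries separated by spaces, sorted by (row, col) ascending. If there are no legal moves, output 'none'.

(1,0): no bracket -> illegal
(1,1): no bracket -> illegal
(2,0): flips 1 -> legal
(2,4): no bracket -> illegal
(2,5): flips 1 -> legal
(2,6): flips 1 -> legal
(3,0): flips 3 -> legal
(3,6): flips 1 -> legal
(4,0): flips 1 -> legal
(4,2): flips 2 -> legal
(4,6): no bracket -> illegal
(5,0): flips 2 -> legal
(5,2): flips 1 -> legal
(5,4): no bracket -> illegal
(6,0): no bracket -> illegal
(6,1): no bracket -> illegal
(6,2): flips 1 -> legal
(6,3): flips 2 -> legal
(6,4): no bracket -> illegal

Answer: (2,0) (2,5) (2,6) (3,0) (3,6) (4,0) (4,2) (5,0) (5,2) (6,2) (6,3)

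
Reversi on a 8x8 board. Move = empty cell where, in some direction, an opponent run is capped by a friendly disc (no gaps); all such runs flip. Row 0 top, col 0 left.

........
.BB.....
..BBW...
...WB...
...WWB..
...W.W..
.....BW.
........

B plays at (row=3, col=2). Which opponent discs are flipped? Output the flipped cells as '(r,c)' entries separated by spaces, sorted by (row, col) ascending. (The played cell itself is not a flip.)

Answer: (3,3)

Derivation:
Dir NW: first cell '.' (not opp) -> no flip
Dir N: first cell 'B' (not opp) -> no flip
Dir NE: first cell 'B' (not opp) -> no flip
Dir W: first cell '.' (not opp) -> no flip
Dir E: opp run (3,3) capped by B -> flip
Dir SW: first cell '.' (not opp) -> no flip
Dir S: first cell '.' (not opp) -> no flip
Dir SE: opp run (4,3), next='.' -> no flip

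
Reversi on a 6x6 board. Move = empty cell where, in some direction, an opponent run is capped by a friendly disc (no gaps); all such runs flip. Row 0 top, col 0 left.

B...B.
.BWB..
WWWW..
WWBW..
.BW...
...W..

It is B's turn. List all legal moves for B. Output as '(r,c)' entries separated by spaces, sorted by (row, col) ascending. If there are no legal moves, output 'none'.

(0,1): no bracket -> illegal
(0,2): flips 2 -> legal
(0,3): no bracket -> illegal
(1,0): flips 1 -> legal
(1,4): flips 1 -> legal
(2,4): no bracket -> illegal
(3,4): flips 1 -> legal
(4,0): flips 2 -> legal
(4,3): flips 3 -> legal
(4,4): flips 2 -> legal
(5,1): no bracket -> illegal
(5,2): flips 1 -> legal
(5,4): no bracket -> illegal

Answer: (0,2) (1,0) (1,4) (3,4) (4,0) (4,3) (4,4) (5,2)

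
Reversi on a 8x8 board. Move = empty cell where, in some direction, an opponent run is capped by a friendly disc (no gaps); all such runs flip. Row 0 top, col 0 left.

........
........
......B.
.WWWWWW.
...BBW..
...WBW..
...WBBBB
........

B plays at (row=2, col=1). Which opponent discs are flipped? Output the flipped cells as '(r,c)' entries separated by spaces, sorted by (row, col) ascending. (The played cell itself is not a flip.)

Dir NW: first cell '.' (not opp) -> no flip
Dir N: first cell '.' (not opp) -> no flip
Dir NE: first cell '.' (not opp) -> no flip
Dir W: first cell '.' (not opp) -> no flip
Dir E: first cell '.' (not opp) -> no flip
Dir SW: first cell '.' (not opp) -> no flip
Dir S: opp run (3,1), next='.' -> no flip
Dir SE: opp run (3,2) capped by B -> flip

Answer: (3,2)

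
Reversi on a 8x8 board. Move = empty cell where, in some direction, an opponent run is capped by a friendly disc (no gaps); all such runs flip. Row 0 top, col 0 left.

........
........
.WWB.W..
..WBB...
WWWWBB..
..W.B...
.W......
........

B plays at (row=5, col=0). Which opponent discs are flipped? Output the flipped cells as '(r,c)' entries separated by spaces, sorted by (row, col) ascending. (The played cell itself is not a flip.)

Answer: (3,2) (4,1)

Derivation:
Dir NW: edge -> no flip
Dir N: opp run (4,0), next='.' -> no flip
Dir NE: opp run (4,1) (3,2) capped by B -> flip
Dir W: edge -> no flip
Dir E: first cell '.' (not opp) -> no flip
Dir SW: edge -> no flip
Dir S: first cell '.' (not opp) -> no flip
Dir SE: opp run (6,1), next='.' -> no flip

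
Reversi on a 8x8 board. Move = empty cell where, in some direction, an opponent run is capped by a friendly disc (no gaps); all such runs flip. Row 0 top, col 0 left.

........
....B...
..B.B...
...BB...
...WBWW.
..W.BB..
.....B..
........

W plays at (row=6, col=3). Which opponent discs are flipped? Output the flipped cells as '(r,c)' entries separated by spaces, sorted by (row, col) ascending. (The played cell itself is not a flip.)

Answer: (5,4)

Derivation:
Dir NW: first cell 'W' (not opp) -> no flip
Dir N: first cell '.' (not opp) -> no flip
Dir NE: opp run (5,4) capped by W -> flip
Dir W: first cell '.' (not opp) -> no flip
Dir E: first cell '.' (not opp) -> no flip
Dir SW: first cell '.' (not opp) -> no flip
Dir S: first cell '.' (not opp) -> no flip
Dir SE: first cell '.' (not opp) -> no flip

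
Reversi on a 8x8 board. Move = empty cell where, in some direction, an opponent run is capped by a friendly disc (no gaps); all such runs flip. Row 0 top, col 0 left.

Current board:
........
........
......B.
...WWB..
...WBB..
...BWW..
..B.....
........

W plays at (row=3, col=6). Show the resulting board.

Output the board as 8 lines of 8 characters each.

Place W at (3,6); scan 8 dirs for brackets.
Dir NW: first cell '.' (not opp) -> no flip
Dir N: opp run (2,6), next='.' -> no flip
Dir NE: first cell '.' (not opp) -> no flip
Dir W: opp run (3,5) capped by W -> flip
Dir E: first cell '.' (not opp) -> no flip
Dir SW: opp run (4,5) capped by W -> flip
Dir S: first cell '.' (not opp) -> no flip
Dir SE: first cell '.' (not opp) -> no flip
All flips: (3,5) (4,5)

Answer: ........
........
......B.
...WWWW.
...WBW..
...BWW..
..B.....
........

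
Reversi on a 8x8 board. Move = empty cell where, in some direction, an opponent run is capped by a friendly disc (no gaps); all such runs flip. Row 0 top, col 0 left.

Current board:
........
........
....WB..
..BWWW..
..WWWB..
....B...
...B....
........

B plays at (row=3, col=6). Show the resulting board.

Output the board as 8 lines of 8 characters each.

Place B at (3,6); scan 8 dirs for brackets.
Dir NW: first cell 'B' (not opp) -> no flip
Dir N: first cell '.' (not opp) -> no flip
Dir NE: first cell '.' (not opp) -> no flip
Dir W: opp run (3,5) (3,4) (3,3) capped by B -> flip
Dir E: first cell '.' (not opp) -> no flip
Dir SW: first cell 'B' (not opp) -> no flip
Dir S: first cell '.' (not opp) -> no flip
Dir SE: first cell '.' (not opp) -> no flip
All flips: (3,3) (3,4) (3,5)

Answer: ........
........
....WB..
..BBBBB.
..WWWB..
....B...
...B....
........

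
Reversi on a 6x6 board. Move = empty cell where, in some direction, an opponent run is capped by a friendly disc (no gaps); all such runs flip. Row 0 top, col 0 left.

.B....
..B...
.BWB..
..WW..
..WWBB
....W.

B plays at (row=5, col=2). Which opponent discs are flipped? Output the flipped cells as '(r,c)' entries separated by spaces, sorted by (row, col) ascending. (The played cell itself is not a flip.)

Dir NW: first cell '.' (not opp) -> no flip
Dir N: opp run (4,2) (3,2) (2,2) capped by B -> flip
Dir NE: opp run (4,3), next='.' -> no flip
Dir W: first cell '.' (not opp) -> no flip
Dir E: first cell '.' (not opp) -> no flip
Dir SW: edge -> no flip
Dir S: edge -> no flip
Dir SE: edge -> no flip

Answer: (2,2) (3,2) (4,2)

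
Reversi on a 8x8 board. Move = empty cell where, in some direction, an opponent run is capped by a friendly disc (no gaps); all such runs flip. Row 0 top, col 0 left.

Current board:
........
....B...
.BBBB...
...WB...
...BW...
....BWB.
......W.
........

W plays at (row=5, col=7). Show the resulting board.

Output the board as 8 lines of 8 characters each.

Place W at (5,7); scan 8 dirs for brackets.
Dir NW: first cell '.' (not opp) -> no flip
Dir N: first cell '.' (not opp) -> no flip
Dir NE: edge -> no flip
Dir W: opp run (5,6) capped by W -> flip
Dir E: edge -> no flip
Dir SW: first cell 'W' (not opp) -> no flip
Dir S: first cell '.' (not opp) -> no flip
Dir SE: edge -> no flip
All flips: (5,6)

Answer: ........
....B...
.BBBB...
...WB...
...BW...
....BWWW
......W.
........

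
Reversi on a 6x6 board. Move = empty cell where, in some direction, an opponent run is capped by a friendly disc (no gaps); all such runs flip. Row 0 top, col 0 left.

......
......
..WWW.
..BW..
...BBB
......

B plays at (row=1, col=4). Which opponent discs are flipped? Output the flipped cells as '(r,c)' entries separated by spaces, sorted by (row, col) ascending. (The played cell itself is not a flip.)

Answer: (2,3)

Derivation:
Dir NW: first cell '.' (not opp) -> no flip
Dir N: first cell '.' (not opp) -> no flip
Dir NE: first cell '.' (not opp) -> no flip
Dir W: first cell '.' (not opp) -> no flip
Dir E: first cell '.' (not opp) -> no flip
Dir SW: opp run (2,3) capped by B -> flip
Dir S: opp run (2,4), next='.' -> no flip
Dir SE: first cell '.' (not opp) -> no flip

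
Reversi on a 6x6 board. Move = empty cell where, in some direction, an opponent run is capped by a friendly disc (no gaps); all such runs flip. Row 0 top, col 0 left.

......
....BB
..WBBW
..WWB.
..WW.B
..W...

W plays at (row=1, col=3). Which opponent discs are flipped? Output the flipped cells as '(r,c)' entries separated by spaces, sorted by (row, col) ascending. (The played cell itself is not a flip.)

Answer: (2,3)

Derivation:
Dir NW: first cell '.' (not opp) -> no flip
Dir N: first cell '.' (not opp) -> no flip
Dir NE: first cell '.' (not opp) -> no flip
Dir W: first cell '.' (not opp) -> no flip
Dir E: opp run (1,4) (1,5), next=edge -> no flip
Dir SW: first cell 'W' (not opp) -> no flip
Dir S: opp run (2,3) capped by W -> flip
Dir SE: opp run (2,4), next='.' -> no flip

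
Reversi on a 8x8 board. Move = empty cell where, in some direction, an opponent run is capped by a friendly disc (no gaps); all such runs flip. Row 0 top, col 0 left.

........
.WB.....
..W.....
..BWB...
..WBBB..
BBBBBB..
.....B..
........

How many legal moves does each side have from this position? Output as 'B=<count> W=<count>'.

Answer: B=6 W=10

Derivation:
-- B to move --
(0,0): flips 3 -> legal
(0,1): no bracket -> illegal
(0,2): no bracket -> illegal
(1,0): flips 1 -> legal
(1,3): no bracket -> illegal
(2,0): no bracket -> illegal
(2,1): no bracket -> illegal
(2,3): flips 1 -> legal
(2,4): flips 2 -> legal
(3,1): flips 1 -> legal
(4,1): flips 1 -> legal
B mobility = 6
-- W to move --
(0,1): no bracket -> illegal
(0,2): flips 1 -> legal
(0,3): no bracket -> illegal
(1,3): flips 1 -> legal
(2,1): no bracket -> illegal
(2,3): no bracket -> illegal
(2,4): no bracket -> illegal
(2,5): no bracket -> illegal
(3,1): flips 1 -> legal
(3,5): flips 1 -> legal
(3,6): no bracket -> illegal
(4,0): no bracket -> illegal
(4,1): no bracket -> illegal
(4,6): flips 3 -> legal
(5,6): no bracket -> illegal
(6,0): flips 1 -> legal
(6,1): no bracket -> illegal
(6,2): flips 1 -> legal
(6,3): flips 2 -> legal
(6,4): flips 1 -> legal
(6,6): flips 2 -> legal
(7,4): no bracket -> illegal
(7,5): no bracket -> illegal
(7,6): no bracket -> illegal
W mobility = 10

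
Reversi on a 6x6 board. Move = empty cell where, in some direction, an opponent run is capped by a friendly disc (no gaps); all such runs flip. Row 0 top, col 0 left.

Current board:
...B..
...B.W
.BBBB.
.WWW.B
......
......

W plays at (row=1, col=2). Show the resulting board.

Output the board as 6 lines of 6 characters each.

Place W at (1,2); scan 8 dirs for brackets.
Dir NW: first cell '.' (not opp) -> no flip
Dir N: first cell '.' (not opp) -> no flip
Dir NE: opp run (0,3), next=edge -> no flip
Dir W: first cell '.' (not opp) -> no flip
Dir E: opp run (1,3), next='.' -> no flip
Dir SW: opp run (2,1), next='.' -> no flip
Dir S: opp run (2,2) capped by W -> flip
Dir SE: opp run (2,3), next='.' -> no flip
All flips: (2,2)

Answer: ...B..
..WB.W
.BWBB.
.WWW.B
......
......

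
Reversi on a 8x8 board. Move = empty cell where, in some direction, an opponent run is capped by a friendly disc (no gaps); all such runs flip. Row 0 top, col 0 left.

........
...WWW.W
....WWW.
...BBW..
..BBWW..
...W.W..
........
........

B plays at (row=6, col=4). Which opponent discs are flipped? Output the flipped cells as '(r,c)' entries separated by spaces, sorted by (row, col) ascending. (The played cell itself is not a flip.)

Dir NW: opp run (5,3) capped by B -> flip
Dir N: first cell '.' (not opp) -> no flip
Dir NE: opp run (5,5), next='.' -> no flip
Dir W: first cell '.' (not opp) -> no flip
Dir E: first cell '.' (not opp) -> no flip
Dir SW: first cell '.' (not opp) -> no flip
Dir S: first cell '.' (not opp) -> no flip
Dir SE: first cell '.' (not opp) -> no flip

Answer: (5,3)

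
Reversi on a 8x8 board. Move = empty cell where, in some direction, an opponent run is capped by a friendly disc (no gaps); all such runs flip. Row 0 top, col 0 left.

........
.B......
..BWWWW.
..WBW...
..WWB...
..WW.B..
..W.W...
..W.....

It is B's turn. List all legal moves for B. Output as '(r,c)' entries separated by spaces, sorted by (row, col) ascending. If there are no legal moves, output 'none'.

Answer: (1,3) (1,4) (1,5) (2,7) (3,1) (3,5) (4,1) (5,1) (6,3) (7,1) (7,3)

Derivation:
(1,2): no bracket -> illegal
(1,3): flips 1 -> legal
(1,4): flips 2 -> legal
(1,5): flips 1 -> legal
(1,6): no bracket -> illegal
(1,7): no bracket -> illegal
(2,1): no bracket -> illegal
(2,7): flips 4 -> legal
(3,1): flips 1 -> legal
(3,5): flips 1 -> legal
(3,6): no bracket -> illegal
(3,7): no bracket -> illegal
(4,1): flips 2 -> legal
(4,5): no bracket -> illegal
(5,1): flips 1 -> legal
(5,4): no bracket -> illegal
(6,1): no bracket -> illegal
(6,3): flips 2 -> legal
(6,5): no bracket -> illegal
(7,1): flips 2 -> legal
(7,3): flips 1 -> legal
(7,4): no bracket -> illegal
(7,5): no bracket -> illegal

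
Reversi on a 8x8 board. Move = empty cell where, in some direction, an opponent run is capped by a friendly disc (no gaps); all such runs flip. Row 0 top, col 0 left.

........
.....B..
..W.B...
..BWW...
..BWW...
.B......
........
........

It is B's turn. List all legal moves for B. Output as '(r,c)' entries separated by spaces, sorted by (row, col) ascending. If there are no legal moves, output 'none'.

(1,1): no bracket -> illegal
(1,2): flips 1 -> legal
(1,3): no bracket -> illegal
(2,1): no bracket -> illegal
(2,3): no bracket -> illegal
(2,5): no bracket -> illegal
(3,1): no bracket -> illegal
(3,5): flips 2 -> legal
(4,5): flips 2 -> legal
(5,2): no bracket -> illegal
(5,3): no bracket -> illegal
(5,4): flips 3 -> legal
(5,5): no bracket -> illegal

Answer: (1,2) (3,5) (4,5) (5,4)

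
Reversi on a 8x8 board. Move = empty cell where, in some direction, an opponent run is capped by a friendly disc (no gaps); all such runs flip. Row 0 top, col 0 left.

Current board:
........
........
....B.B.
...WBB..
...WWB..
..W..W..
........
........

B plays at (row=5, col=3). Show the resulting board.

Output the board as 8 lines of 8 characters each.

Place B at (5,3); scan 8 dirs for brackets.
Dir NW: first cell '.' (not opp) -> no flip
Dir N: opp run (4,3) (3,3), next='.' -> no flip
Dir NE: opp run (4,4) capped by B -> flip
Dir W: opp run (5,2), next='.' -> no flip
Dir E: first cell '.' (not opp) -> no flip
Dir SW: first cell '.' (not opp) -> no flip
Dir S: first cell '.' (not opp) -> no flip
Dir SE: first cell '.' (not opp) -> no flip
All flips: (4,4)

Answer: ........
........
....B.B.
...WBB..
...WBB..
..WB.W..
........
........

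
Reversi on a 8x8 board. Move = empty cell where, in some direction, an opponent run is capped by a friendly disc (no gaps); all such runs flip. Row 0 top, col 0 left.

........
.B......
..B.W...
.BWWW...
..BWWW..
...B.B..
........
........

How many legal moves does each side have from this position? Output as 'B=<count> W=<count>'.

-- B to move --
(1,3): no bracket -> illegal
(1,4): no bracket -> illegal
(1,5): flips 2 -> legal
(2,1): no bracket -> illegal
(2,3): flips 2 -> legal
(2,5): no bracket -> illegal
(3,5): flips 5 -> legal
(3,6): no bracket -> illegal
(4,1): no bracket -> illegal
(4,6): flips 3 -> legal
(5,2): no bracket -> illegal
(5,4): no bracket -> illegal
(5,6): no bracket -> illegal
B mobility = 4
-- W to move --
(0,0): flips 2 -> legal
(0,1): no bracket -> illegal
(0,2): no bracket -> illegal
(1,0): no bracket -> illegal
(1,2): flips 1 -> legal
(1,3): no bracket -> illegal
(2,0): no bracket -> illegal
(2,1): no bracket -> illegal
(2,3): no bracket -> illegal
(3,0): flips 1 -> legal
(4,0): no bracket -> illegal
(4,1): flips 1 -> legal
(4,6): no bracket -> illegal
(5,1): flips 1 -> legal
(5,2): flips 1 -> legal
(5,4): no bracket -> illegal
(5,6): no bracket -> illegal
(6,2): flips 1 -> legal
(6,3): flips 1 -> legal
(6,4): no bracket -> illegal
(6,5): flips 1 -> legal
(6,6): flips 1 -> legal
W mobility = 10

Answer: B=4 W=10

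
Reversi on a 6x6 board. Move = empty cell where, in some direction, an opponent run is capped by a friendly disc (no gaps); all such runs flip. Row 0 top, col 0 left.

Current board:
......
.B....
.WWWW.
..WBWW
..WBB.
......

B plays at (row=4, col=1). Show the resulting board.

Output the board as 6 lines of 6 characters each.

Answer: ......
.B....
.WWWW.
..WBWW
.BBBB.
......

Derivation:
Place B at (4,1); scan 8 dirs for brackets.
Dir NW: first cell '.' (not opp) -> no flip
Dir N: first cell '.' (not opp) -> no flip
Dir NE: opp run (3,2) (2,3), next='.' -> no flip
Dir W: first cell '.' (not opp) -> no flip
Dir E: opp run (4,2) capped by B -> flip
Dir SW: first cell '.' (not opp) -> no flip
Dir S: first cell '.' (not opp) -> no flip
Dir SE: first cell '.' (not opp) -> no flip
All flips: (4,2)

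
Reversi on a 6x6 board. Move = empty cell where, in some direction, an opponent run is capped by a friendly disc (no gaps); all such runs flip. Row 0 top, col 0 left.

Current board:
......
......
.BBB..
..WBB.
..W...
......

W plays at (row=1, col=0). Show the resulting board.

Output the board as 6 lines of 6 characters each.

Answer: ......
W.....
.WBB..
..WBB.
..W...
......

Derivation:
Place W at (1,0); scan 8 dirs for brackets.
Dir NW: edge -> no flip
Dir N: first cell '.' (not opp) -> no flip
Dir NE: first cell '.' (not opp) -> no flip
Dir W: edge -> no flip
Dir E: first cell '.' (not opp) -> no flip
Dir SW: edge -> no flip
Dir S: first cell '.' (not opp) -> no flip
Dir SE: opp run (2,1) capped by W -> flip
All flips: (2,1)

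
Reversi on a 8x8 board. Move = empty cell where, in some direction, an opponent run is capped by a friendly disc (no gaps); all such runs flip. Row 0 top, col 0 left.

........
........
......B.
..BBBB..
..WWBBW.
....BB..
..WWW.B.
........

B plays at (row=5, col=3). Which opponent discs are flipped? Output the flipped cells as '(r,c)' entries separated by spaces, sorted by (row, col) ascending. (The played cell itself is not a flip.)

Answer: (4,3)

Derivation:
Dir NW: opp run (4,2), next='.' -> no flip
Dir N: opp run (4,3) capped by B -> flip
Dir NE: first cell 'B' (not opp) -> no flip
Dir W: first cell '.' (not opp) -> no flip
Dir E: first cell 'B' (not opp) -> no flip
Dir SW: opp run (6,2), next='.' -> no flip
Dir S: opp run (6,3), next='.' -> no flip
Dir SE: opp run (6,4), next='.' -> no flip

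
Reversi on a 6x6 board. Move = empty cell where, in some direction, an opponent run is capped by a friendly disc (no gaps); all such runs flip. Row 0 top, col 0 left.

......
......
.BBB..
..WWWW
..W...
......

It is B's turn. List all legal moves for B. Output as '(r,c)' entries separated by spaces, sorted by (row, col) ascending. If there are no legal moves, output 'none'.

(2,4): no bracket -> illegal
(2,5): no bracket -> illegal
(3,1): no bracket -> illegal
(4,1): flips 1 -> legal
(4,3): flips 2 -> legal
(4,4): flips 1 -> legal
(4,5): flips 1 -> legal
(5,1): no bracket -> illegal
(5,2): flips 2 -> legal
(5,3): no bracket -> illegal

Answer: (4,1) (4,3) (4,4) (4,5) (5,2)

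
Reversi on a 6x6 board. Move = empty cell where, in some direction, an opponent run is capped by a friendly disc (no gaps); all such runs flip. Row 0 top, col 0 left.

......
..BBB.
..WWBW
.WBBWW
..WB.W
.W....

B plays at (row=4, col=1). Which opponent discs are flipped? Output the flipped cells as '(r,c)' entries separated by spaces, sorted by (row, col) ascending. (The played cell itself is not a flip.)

Dir NW: first cell '.' (not opp) -> no flip
Dir N: opp run (3,1), next='.' -> no flip
Dir NE: first cell 'B' (not opp) -> no flip
Dir W: first cell '.' (not opp) -> no flip
Dir E: opp run (4,2) capped by B -> flip
Dir SW: first cell '.' (not opp) -> no flip
Dir S: opp run (5,1), next=edge -> no flip
Dir SE: first cell '.' (not opp) -> no flip

Answer: (4,2)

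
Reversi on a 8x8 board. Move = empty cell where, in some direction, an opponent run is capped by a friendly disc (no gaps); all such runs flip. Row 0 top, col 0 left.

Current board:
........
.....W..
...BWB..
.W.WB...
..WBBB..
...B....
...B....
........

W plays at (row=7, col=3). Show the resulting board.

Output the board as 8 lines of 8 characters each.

Place W at (7,3); scan 8 dirs for brackets.
Dir NW: first cell '.' (not opp) -> no flip
Dir N: opp run (6,3) (5,3) (4,3) capped by W -> flip
Dir NE: first cell '.' (not opp) -> no flip
Dir W: first cell '.' (not opp) -> no flip
Dir E: first cell '.' (not opp) -> no flip
Dir SW: edge -> no flip
Dir S: edge -> no flip
Dir SE: edge -> no flip
All flips: (4,3) (5,3) (6,3)

Answer: ........
.....W..
...BWB..
.W.WB...
..WWBB..
...W....
...W....
...W....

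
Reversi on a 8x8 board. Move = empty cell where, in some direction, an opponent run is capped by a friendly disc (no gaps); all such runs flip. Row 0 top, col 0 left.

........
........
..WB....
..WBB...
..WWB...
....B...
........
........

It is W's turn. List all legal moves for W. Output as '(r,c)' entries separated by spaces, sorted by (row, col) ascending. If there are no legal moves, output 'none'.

Answer: (1,3) (1,4) (2,4) (2,5) (3,5) (4,5) (5,5) (6,5)

Derivation:
(1,2): no bracket -> illegal
(1,3): flips 2 -> legal
(1,4): flips 1 -> legal
(2,4): flips 2 -> legal
(2,5): flips 1 -> legal
(3,5): flips 2 -> legal
(4,5): flips 1 -> legal
(5,3): no bracket -> illegal
(5,5): flips 2 -> legal
(6,3): no bracket -> illegal
(6,4): no bracket -> illegal
(6,5): flips 1 -> legal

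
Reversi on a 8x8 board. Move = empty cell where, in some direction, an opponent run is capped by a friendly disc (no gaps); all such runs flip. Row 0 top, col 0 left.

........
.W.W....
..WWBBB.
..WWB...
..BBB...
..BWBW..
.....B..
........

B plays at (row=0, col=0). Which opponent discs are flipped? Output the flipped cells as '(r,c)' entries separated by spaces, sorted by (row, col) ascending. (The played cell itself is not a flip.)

Dir NW: edge -> no flip
Dir N: edge -> no flip
Dir NE: edge -> no flip
Dir W: edge -> no flip
Dir E: first cell '.' (not opp) -> no flip
Dir SW: edge -> no flip
Dir S: first cell '.' (not opp) -> no flip
Dir SE: opp run (1,1) (2,2) (3,3) capped by B -> flip

Answer: (1,1) (2,2) (3,3)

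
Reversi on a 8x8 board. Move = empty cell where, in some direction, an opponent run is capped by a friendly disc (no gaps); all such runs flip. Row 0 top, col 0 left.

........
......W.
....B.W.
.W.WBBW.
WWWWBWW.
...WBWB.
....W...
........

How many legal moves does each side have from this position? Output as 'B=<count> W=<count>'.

-- B to move --
(0,5): no bracket -> illegal
(0,6): flips 4 -> legal
(0,7): no bracket -> illegal
(1,5): no bracket -> illegal
(1,7): flips 1 -> legal
(2,0): no bracket -> illegal
(2,1): no bracket -> illegal
(2,2): flips 1 -> legal
(2,3): no bracket -> illegal
(2,5): no bracket -> illegal
(2,7): flips 2 -> legal
(3,0): no bracket -> illegal
(3,2): flips 2 -> legal
(3,7): flips 1 -> legal
(4,7): flips 2 -> legal
(5,0): no bracket -> illegal
(5,1): flips 2 -> legal
(5,2): flips 2 -> legal
(5,7): flips 1 -> legal
(6,2): flips 1 -> legal
(6,3): no bracket -> illegal
(6,5): flips 2 -> legal
(6,6): flips 1 -> legal
(7,3): no bracket -> illegal
(7,4): flips 1 -> legal
(7,5): no bracket -> illegal
B mobility = 14
-- W to move --
(1,3): flips 2 -> legal
(1,4): flips 4 -> legal
(1,5): flips 1 -> legal
(2,3): flips 1 -> legal
(2,5): flips 2 -> legal
(4,7): no bracket -> illegal
(5,7): flips 1 -> legal
(6,3): flips 1 -> legal
(6,5): flips 1 -> legal
(6,6): flips 1 -> legal
(6,7): flips 1 -> legal
W mobility = 10

Answer: B=14 W=10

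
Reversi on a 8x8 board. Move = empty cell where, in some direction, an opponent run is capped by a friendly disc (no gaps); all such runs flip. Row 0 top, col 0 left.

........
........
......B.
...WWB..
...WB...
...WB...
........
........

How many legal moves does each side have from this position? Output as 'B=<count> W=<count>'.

Answer: B=6 W=6

Derivation:
-- B to move --
(2,2): flips 1 -> legal
(2,3): no bracket -> illegal
(2,4): flips 1 -> legal
(2,5): no bracket -> illegal
(3,2): flips 3 -> legal
(4,2): flips 1 -> legal
(4,5): no bracket -> illegal
(5,2): flips 1 -> legal
(6,2): flips 1 -> legal
(6,3): no bracket -> illegal
(6,4): no bracket -> illegal
B mobility = 6
-- W to move --
(1,5): no bracket -> illegal
(1,6): no bracket -> illegal
(1,7): flips 3 -> legal
(2,4): no bracket -> illegal
(2,5): no bracket -> illegal
(2,7): no bracket -> illegal
(3,6): flips 1 -> legal
(3,7): no bracket -> illegal
(4,5): flips 1 -> legal
(4,6): no bracket -> illegal
(5,5): flips 2 -> legal
(6,3): no bracket -> illegal
(6,4): flips 2 -> legal
(6,5): flips 1 -> legal
W mobility = 6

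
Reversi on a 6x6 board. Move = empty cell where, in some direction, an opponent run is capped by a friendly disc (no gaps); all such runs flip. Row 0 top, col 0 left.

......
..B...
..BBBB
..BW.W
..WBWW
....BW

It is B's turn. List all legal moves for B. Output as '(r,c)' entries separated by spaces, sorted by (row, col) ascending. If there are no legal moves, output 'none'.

Answer: (3,4) (4,1) (5,1) (5,2)

Derivation:
(3,1): no bracket -> illegal
(3,4): flips 2 -> legal
(4,1): flips 1 -> legal
(5,1): flips 2 -> legal
(5,2): flips 1 -> legal
(5,3): no bracket -> illegal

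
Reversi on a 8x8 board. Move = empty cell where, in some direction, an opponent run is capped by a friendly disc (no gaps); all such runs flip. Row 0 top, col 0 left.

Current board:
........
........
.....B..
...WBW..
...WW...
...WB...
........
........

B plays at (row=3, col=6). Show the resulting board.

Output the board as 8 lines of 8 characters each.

Answer: ........
........
.....B..
...WBBB.
...WW...
...WB...
........
........

Derivation:
Place B at (3,6); scan 8 dirs for brackets.
Dir NW: first cell 'B' (not opp) -> no flip
Dir N: first cell '.' (not opp) -> no flip
Dir NE: first cell '.' (not opp) -> no flip
Dir W: opp run (3,5) capped by B -> flip
Dir E: first cell '.' (not opp) -> no flip
Dir SW: first cell '.' (not opp) -> no flip
Dir S: first cell '.' (not opp) -> no flip
Dir SE: first cell '.' (not opp) -> no flip
All flips: (3,5)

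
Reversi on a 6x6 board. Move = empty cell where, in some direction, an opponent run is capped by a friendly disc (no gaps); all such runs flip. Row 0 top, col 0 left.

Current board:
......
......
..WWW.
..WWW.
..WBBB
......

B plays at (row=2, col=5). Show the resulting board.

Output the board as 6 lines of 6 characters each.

Place B at (2,5); scan 8 dirs for brackets.
Dir NW: first cell '.' (not opp) -> no flip
Dir N: first cell '.' (not opp) -> no flip
Dir NE: edge -> no flip
Dir W: opp run (2,4) (2,3) (2,2), next='.' -> no flip
Dir E: edge -> no flip
Dir SW: opp run (3,4) capped by B -> flip
Dir S: first cell '.' (not opp) -> no flip
Dir SE: edge -> no flip
All flips: (3,4)

Answer: ......
......
..WWWB
..WWB.
..WBBB
......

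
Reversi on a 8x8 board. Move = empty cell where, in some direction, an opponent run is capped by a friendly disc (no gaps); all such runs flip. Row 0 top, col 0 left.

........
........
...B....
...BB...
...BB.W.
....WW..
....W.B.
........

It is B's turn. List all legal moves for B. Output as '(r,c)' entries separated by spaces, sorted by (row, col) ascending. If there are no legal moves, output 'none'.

Answer: (6,5) (7,4)

Derivation:
(3,5): no bracket -> illegal
(3,6): no bracket -> illegal
(3,7): no bracket -> illegal
(4,5): no bracket -> illegal
(4,7): no bracket -> illegal
(5,3): no bracket -> illegal
(5,6): no bracket -> illegal
(5,7): no bracket -> illegal
(6,3): no bracket -> illegal
(6,5): flips 1 -> legal
(7,3): no bracket -> illegal
(7,4): flips 2 -> legal
(7,5): no bracket -> illegal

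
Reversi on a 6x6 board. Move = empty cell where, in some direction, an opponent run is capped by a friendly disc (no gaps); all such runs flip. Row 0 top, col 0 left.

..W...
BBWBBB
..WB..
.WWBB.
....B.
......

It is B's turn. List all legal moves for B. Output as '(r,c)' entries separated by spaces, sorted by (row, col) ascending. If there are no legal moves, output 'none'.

(0,1): flips 1 -> legal
(0,3): no bracket -> illegal
(2,0): no bracket -> illegal
(2,1): flips 1 -> legal
(3,0): flips 2 -> legal
(4,0): flips 2 -> legal
(4,1): flips 1 -> legal
(4,2): no bracket -> illegal
(4,3): no bracket -> illegal

Answer: (0,1) (2,1) (3,0) (4,0) (4,1)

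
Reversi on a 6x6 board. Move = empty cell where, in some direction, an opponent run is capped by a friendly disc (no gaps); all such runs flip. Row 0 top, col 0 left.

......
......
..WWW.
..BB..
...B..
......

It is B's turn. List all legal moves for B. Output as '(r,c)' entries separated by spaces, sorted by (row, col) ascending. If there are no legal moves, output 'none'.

(1,1): flips 1 -> legal
(1,2): flips 1 -> legal
(1,3): flips 1 -> legal
(1,4): flips 1 -> legal
(1,5): flips 1 -> legal
(2,1): no bracket -> illegal
(2,5): no bracket -> illegal
(3,1): no bracket -> illegal
(3,4): no bracket -> illegal
(3,5): no bracket -> illegal

Answer: (1,1) (1,2) (1,3) (1,4) (1,5)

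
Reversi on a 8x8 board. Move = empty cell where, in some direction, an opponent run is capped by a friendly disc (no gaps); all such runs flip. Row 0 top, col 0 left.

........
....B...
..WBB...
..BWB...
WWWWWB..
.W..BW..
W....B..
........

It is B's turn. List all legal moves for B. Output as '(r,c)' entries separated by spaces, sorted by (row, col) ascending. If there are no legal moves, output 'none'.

Answer: (1,2) (2,1) (5,0) (5,2) (5,3) (5,6)

Derivation:
(1,1): no bracket -> illegal
(1,2): flips 1 -> legal
(1,3): no bracket -> illegal
(2,1): flips 1 -> legal
(3,0): no bracket -> illegal
(3,1): no bracket -> illegal
(3,5): no bracket -> illegal
(4,6): no bracket -> illegal
(5,0): flips 1 -> legal
(5,2): flips 2 -> legal
(5,3): flips 2 -> legal
(5,6): flips 1 -> legal
(6,1): no bracket -> illegal
(6,2): no bracket -> illegal
(6,4): no bracket -> illegal
(6,6): no bracket -> illegal
(7,0): no bracket -> illegal
(7,1): no bracket -> illegal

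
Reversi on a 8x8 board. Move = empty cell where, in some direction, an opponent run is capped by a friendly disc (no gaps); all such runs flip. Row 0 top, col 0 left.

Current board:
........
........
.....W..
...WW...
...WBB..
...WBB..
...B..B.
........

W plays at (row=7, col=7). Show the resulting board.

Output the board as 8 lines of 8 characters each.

Place W at (7,7); scan 8 dirs for brackets.
Dir NW: opp run (6,6) (5,5) (4,4) capped by W -> flip
Dir N: first cell '.' (not opp) -> no flip
Dir NE: edge -> no flip
Dir W: first cell '.' (not opp) -> no flip
Dir E: edge -> no flip
Dir SW: edge -> no flip
Dir S: edge -> no flip
Dir SE: edge -> no flip
All flips: (4,4) (5,5) (6,6)

Answer: ........
........
.....W..
...WW...
...WWB..
...WBW..
...B..W.
.......W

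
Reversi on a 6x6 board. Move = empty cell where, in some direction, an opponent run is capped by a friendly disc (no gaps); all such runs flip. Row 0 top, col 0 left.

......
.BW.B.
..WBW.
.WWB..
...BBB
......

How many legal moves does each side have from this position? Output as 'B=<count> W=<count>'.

Answer: B=8 W=8

Derivation:
-- B to move --
(0,1): flips 1 -> legal
(0,2): no bracket -> illegal
(0,3): no bracket -> illegal
(1,3): flips 1 -> legal
(1,5): flips 1 -> legal
(2,0): no bracket -> illegal
(2,1): flips 2 -> legal
(2,5): flips 1 -> legal
(3,0): flips 2 -> legal
(3,4): flips 1 -> legal
(3,5): no bracket -> illegal
(4,0): no bracket -> illegal
(4,1): flips 1 -> legal
(4,2): no bracket -> illegal
B mobility = 8
-- W to move --
(0,0): flips 1 -> legal
(0,1): no bracket -> illegal
(0,2): no bracket -> illegal
(0,3): no bracket -> illegal
(0,4): flips 1 -> legal
(0,5): flips 2 -> legal
(1,0): flips 1 -> legal
(1,3): no bracket -> illegal
(1,5): no bracket -> illegal
(2,0): no bracket -> illegal
(2,1): no bracket -> illegal
(2,5): no bracket -> illegal
(3,4): flips 2 -> legal
(3,5): no bracket -> illegal
(4,2): flips 1 -> legal
(5,2): no bracket -> illegal
(5,3): no bracket -> illegal
(5,4): flips 1 -> legal
(5,5): flips 2 -> legal
W mobility = 8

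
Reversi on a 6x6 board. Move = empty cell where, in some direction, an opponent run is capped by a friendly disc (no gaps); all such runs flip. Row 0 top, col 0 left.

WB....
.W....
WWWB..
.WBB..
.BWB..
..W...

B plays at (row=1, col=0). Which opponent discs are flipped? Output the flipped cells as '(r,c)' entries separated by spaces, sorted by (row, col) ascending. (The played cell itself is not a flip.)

Answer: (2,1)

Derivation:
Dir NW: edge -> no flip
Dir N: opp run (0,0), next=edge -> no flip
Dir NE: first cell 'B' (not opp) -> no flip
Dir W: edge -> no flip
Dir E: opp run (1,1), next='.' -> no flip
Dir SW: edge -> no flip
Dir S: opp run (2,0), next='.' -> no flip
Dir SE: opp run (2,1) capped by B -> flip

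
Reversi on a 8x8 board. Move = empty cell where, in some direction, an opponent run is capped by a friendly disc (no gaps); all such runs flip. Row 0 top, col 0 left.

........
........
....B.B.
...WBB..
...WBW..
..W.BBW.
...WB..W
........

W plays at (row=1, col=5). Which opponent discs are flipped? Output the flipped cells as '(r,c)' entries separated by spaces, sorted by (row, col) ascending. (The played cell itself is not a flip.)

Answer: (2,4)

Derivation:
Dir NW: first cell '.' (not opp) -> no flip
Dir N: first cell '.' (not opp) -> no flip
Dir NE: first cell '.' (not opp) -> no flip
Dir W: first cell '.' (not opp) -> no flip
Dir E: first cell '.' (not opp) -> no flip
Dir SW: opp run (2,4) capped by W -> flip
Dir S: first cell '.' (not opp) -> no flip
Dir SE: opp run (2,6), next='.' -> no flip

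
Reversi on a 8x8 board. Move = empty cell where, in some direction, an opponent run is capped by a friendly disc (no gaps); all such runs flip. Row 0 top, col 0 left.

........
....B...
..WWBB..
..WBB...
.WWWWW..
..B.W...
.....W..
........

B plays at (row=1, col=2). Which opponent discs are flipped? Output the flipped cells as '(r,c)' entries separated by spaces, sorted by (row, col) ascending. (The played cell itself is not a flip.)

Dir NW: first cell '.' (not opp) -> no flip
Dir N: first cell '.' (not opp) -> no flip
Dir NE: first cell '.' (not opp) -> no flip
Dir W: first cell '.' (not opp) -> no flip
Dir E: first cell '.' (not opp) -> no flip
Dir SW: first cell '.' (not opp) -> no flip
Dir S: opp run (2,2) (3,2) (4,2) capped by B -> flip
Dir SE: opp run (2,3) capped by B -> flip

Answer: (2,2) (2,3) (3,2) (4,2)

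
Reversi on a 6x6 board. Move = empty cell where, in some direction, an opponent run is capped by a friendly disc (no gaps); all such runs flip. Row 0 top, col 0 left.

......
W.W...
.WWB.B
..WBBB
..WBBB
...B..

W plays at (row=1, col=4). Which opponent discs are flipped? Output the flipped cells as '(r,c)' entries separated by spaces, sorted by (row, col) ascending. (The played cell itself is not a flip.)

Answer: (2,3)

Derivation:
Dir NW: first cell '.' (not opp) -> no flip
Dir N: first cell '.' (not opp) -> no flip
Dir NE: first cell '.' (not opp) -> no flip
Dir W: first cell '.' (not opp) -> no flip
Dir E: first cell '.' (not opp) -> no flip
Dir SW: opp run (2,3) capped by W -> flip
Dir S: first cell '.' (not opp) -> no flip
Dir SE: opp run (2,5), next=edge -> no flip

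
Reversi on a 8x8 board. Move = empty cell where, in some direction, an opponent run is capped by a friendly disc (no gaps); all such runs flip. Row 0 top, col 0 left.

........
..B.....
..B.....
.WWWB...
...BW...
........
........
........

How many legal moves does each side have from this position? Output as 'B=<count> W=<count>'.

Answer: B=8 W=8

Derivation:
-- B to move --
(2,0): no bracket -> illegal
(2,1): flips 1 -> legal
(2,3): flips 1 -> legal
(2,4): no bracket -> illegal
(3,0): flips 3 -> legal
(3,5): no bracket -> illegal
(4,0): flips 1 -> legal
(4,1): no bracket -> illegal
(4,2): flips 1 -> legal
(4,5): flips 1 -> legal
(5,3): no bracket -> illegal
(5,4): flips 1 -> legal
(5,5): flips 2 -> legal
B mobility = 8
-- W to move --
(0,1): no bracket -> illegal
(0,2): flips 2 -> legal
(0,3): no bracket -> illegal
(1,1): flips 1 -> legal
(1,3): flips 1 -> legal
(2,1): no bracket -> illegal
(2,3): no bracket -> illegal
(2,4): flips 1 -> legal
(2,5): no bracket -> illegal
(3,5): flips 1 -> legal
(4,2): flips 1 -> legal
(4,5): no bracket -> illegal
(5,2): no bracket -> illegal
(5,3): flips 1 -> legal
(5,4): flips 1 -> legal
W mobility = 8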